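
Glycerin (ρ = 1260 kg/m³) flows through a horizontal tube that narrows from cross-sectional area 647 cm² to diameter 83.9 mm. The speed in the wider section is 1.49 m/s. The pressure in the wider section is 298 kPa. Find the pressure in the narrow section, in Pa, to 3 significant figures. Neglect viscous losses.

P₂ = 108000 Pa

Mass conservation (A₁v₁ = A₂v₂) gives v₂ = 1.49 × 647/55.3 = 17.4 m/s.
Bernoulli (h₁ = h₂): P₁ − P₂ = ½ρ(v₂² − v₁²).
P₂ = P₁ − ½ρ(v₂² − v₁²) = 298000 − ½·1260·(17.4² − 1.49²) = 298000 − 190000 = 108000 Pa.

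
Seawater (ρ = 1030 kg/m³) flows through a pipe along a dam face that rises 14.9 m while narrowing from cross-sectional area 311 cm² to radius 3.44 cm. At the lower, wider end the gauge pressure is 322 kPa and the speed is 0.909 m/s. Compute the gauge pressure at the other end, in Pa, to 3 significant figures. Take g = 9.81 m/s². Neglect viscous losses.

Continuity gives A₁v₁ = A₂v₂, so v₂ = (311 cm²)/(37.2 cm²) × 0.909 m/s = 7.60 m/s.
Energy conservation along the streamline gives P₂ = P₁ − ½ρ(v₂² − v₁²) − ρg(h₂ − h₁).
P₂ = 322000 + ½·1030·(0.909² − 7.60²) − 1030·9.81·(+14.9) = 322000 + (-29400) − (151000) = 142000 Pa.

P₂ ≈ 142000 Pa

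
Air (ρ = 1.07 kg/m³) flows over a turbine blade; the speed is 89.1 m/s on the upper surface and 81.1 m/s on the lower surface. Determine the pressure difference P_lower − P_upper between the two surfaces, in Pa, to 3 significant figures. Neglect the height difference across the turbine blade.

Bernoulli (same height): P_lower − P_upper = ½ρ(v_upper² − v_lower²).
ΔP = ½·1.07·(89.1² − 81.1²) = 728 Pa.

ΔP = 728 Pa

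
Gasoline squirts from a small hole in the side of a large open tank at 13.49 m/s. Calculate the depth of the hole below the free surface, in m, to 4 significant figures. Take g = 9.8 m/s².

Inverting v = √(2gh) gives h = v² / 2g.
h = 13.49²/(2·9.8) = 182.0/19.60 = 9.285 m.

h = 9.285 m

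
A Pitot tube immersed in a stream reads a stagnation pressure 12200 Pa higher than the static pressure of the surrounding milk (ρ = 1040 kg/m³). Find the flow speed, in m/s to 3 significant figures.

The dynamic pressure equals the rise in static pressure at the stagnation point: ΔP = ½ρv².
v = √(2ΔP/ρ) = √(2·12200/1040) = 4.84 m/s.

v ≈ 4.84 m/s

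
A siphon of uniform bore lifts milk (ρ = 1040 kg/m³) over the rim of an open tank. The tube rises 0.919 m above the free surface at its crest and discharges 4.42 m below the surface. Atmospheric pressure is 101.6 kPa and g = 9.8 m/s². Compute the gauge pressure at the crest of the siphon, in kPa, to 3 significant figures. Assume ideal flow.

The outlet speed comes from Torricelli: v = √(2g·4.42) = 9.31 m/s.
Continuity keeps v the same throughout the tube; from surface to crest, P_atm + 0 = P_top + ½ρv² + ρg·h_top.
P_top = 101600 − ½·1040·9.31² − 1040·9.8·0.919 = 47200 Pa. So P_gauge = P_top − P_atm = -54400 Pa.

P_gauge ≈ -54.4 kPa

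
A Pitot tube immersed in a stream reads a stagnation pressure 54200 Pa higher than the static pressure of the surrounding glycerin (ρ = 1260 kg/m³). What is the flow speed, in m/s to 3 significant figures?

9.28 m/s

Bernoulli between the free stream and the stagnation point: ½ρv² = P_stag − P_static.
v = √(2ΔP/ρ) = √(2·54200/1260) = 9.28 m/s.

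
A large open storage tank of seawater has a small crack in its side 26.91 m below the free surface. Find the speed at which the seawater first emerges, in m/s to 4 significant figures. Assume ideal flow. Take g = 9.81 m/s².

With the surface at rest and both surface and jet at atmospheric pressure, Bernoulli gives ρg h = ½ρv², so v = √(2gh) = √(2·9.81·26.91) = 22.98 m/s.

v = 22.98 m/s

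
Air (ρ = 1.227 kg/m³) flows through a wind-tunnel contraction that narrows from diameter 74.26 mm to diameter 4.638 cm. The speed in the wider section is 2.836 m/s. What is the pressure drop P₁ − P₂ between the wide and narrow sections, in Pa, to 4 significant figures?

Continuity gives A₁v₁ = A₂v₂, so v₂ = (43.31 cm²)/(16.89 cm²) × 2.836 m/s = 7.270 m/s.
The pipe is horizontal, so Bernoulli reduces to P₁ + ½ρv₁² = P₂ + ½ρv₂².
P₁ − P₂ = ½·1.227·(7.270² − 2.836²) = ½·1.227·44.81 = 27.49 Pa.

ΔP ≈ 27.49 Pa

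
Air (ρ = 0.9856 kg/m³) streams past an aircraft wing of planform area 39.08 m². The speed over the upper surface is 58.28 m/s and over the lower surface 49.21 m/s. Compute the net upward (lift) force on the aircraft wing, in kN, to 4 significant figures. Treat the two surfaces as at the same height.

18.78 kN

From P + ½ρv² = const at equal height, P_low − P_up = ½ρ(v_up² − v_low²).
ΔP = ½·0.9856·(58.28² − 49.21²) = 480.4 Pa.
Lift = ΔP · A = 480.4 × 39.08 = 18780 N.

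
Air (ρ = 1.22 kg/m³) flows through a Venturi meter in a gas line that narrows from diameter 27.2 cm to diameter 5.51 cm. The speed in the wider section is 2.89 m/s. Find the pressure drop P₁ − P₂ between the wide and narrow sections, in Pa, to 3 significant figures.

Mass conservation (A₁v₁ = A₂v₂) gives v₂ = 2.89 × 581/23.8 = 70.4 m/s.
Bernoulli (h₁ = h₂): P₁ − P₂ = ½ρ(v₂² − v₁²).
P₁ − P₂ = ½·1.22·(70.4² − 2.89²) = ½·1.22·4950 = 3020 Pa.

ΔP ≈ 3020 Pa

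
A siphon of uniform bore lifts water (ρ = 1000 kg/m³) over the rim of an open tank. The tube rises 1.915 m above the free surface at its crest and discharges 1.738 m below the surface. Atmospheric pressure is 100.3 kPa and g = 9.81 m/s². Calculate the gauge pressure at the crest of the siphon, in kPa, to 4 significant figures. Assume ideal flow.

From the surface to the outlet (both open to atmosphere, surface at rest): v = √(2g·h_out) = √(2·9.81·1.738) = 5.839 m/s.
With constant cross-section the crest speed equals v; applying Bernoulli from the surface up to the crest, P_top = P_atm − ½ρv² − ρg·h_top.
P_top = 100300 − ½·1000·5.839² − 1000·9.81·1.915 = 64460 Pa. So P_gauge = P_top − P_atm = -35840 Pa.

-35.84 kPa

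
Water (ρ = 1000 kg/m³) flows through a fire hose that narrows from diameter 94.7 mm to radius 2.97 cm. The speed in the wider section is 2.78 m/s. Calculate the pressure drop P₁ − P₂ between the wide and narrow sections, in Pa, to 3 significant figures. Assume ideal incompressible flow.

21100 Pa

Continuity gives A₁v₁ = A₂v₂, so v₂ = (70.4 cm²)/(27.7 cm²) × 2.78 m/s = 7.07 m/s.
With no height change, Bernoulli's equation is P₁ + ½ρv₁² = P₂ + ½ρv₂².
P₁ − P₂ = ½·1000·(7.07² − 2.78²) = ½·1000·42.2 = 21100 Pa.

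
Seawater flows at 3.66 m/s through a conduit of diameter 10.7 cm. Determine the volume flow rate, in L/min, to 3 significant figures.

Q = A·v = 0.00899 m² × 3.66 m/s = 0.0329 m³/s.
Converting: 0.0329 m³/s × 60000 = 1970 L/min.

Q ≈ 1970 L/min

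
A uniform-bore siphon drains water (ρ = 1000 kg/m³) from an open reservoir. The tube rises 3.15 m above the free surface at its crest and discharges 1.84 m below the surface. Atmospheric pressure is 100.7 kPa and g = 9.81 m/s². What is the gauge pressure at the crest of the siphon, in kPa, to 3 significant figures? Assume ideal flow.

Bernoulli surface→outlet gives ½v² = g·h_out, so v = √(2·9.81·1.84) = 6.01 m/s.
Continuity keeps v the same throughout the tube; from surface to crest, P_atm + 0 = P_top + ½ρv² + ρg·h_top.
P_top = 100700 − ½·1000·6.01² − 1000·9.81·3.15 = 51700 Pa. So P_gauge = P_top − P_atm = -49000 Pa.

P_gauge ≈ -49.0 kPa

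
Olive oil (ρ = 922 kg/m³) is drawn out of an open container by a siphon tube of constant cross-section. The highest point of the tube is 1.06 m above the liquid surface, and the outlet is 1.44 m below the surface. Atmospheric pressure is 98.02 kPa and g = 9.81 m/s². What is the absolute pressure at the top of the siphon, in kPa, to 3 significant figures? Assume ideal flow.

From the surface to the outlet (both open to atmosphere, surface at rest): v = √(2g·h_out) = √(2·9.81·1.44) = 5.32 m/s.
Continuity keeps v the same throughout the tube; from surface to crest, P_atm + 0 = P_top + ½ρv² + ρg·h_top.
P_top = 98020 − ½·922·5.32² − 922·9.81·1.06 = 75400 Pa.

P_top ≈ 75.4 kPa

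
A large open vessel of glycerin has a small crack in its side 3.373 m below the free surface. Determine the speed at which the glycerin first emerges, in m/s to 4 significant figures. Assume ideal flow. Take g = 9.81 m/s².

8.135 m/s

Bernoulli from surface to hole (P equal, v_surface ≈ 0): v = √(2gh) = √(2×9.81×3.373) = 8.135 m/s.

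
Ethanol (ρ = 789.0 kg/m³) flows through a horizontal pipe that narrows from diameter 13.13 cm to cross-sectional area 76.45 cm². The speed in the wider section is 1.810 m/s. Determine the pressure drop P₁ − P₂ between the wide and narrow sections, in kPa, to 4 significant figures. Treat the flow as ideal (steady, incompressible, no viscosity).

Continuity gives A₁v₁ = A₂v₂, so v₂ = (135.4 cm²)/(76.45 cm²) × 1.810 m/s = 3.206 m/s.
The pipe is horizontal, so Bernoulli reduces to P₁ + ½ρv₁² = P₂ + ½ρv₂².
P₁ − P₂ = ½·789.0·(3.206² − 1.810²) = ½·789.0·7.000 = 2762 Pa.

ΔP ≈ 2.762 kPa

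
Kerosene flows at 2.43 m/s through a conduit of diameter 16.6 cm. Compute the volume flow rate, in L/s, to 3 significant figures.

Q = A·v = 0.0216 m² × 2.43 m/s = 0.0526 m³/s.
Converting: 0.0526 m³/s × 1000 = 52.6 L/s.

Q ≈ 52.6 L/s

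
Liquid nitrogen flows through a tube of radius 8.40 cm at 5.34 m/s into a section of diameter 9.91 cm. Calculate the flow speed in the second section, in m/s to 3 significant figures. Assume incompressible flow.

v₂ ≈ 15.3 m/s

By continuity, v₂ = v₁·A₁/A₂ = 5.34·(222/77.1) = 15.3 m/s.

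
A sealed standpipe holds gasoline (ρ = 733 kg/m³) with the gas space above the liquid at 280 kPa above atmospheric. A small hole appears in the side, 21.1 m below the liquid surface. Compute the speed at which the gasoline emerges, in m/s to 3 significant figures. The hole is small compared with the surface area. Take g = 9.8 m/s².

Take point 1 at the surface (v₁ ≈ 0) and point 2 at the hole (at atmospheric pressure). Bernoulli: P₁ + ρg h = P_atm + ½ρv₂².
With P₁ − P_atm = 280000 Pa, v₂ = √(2gh + 2ΔP/ρ) = √(2·9.8·21.1 + 2·280000/733) = 34.3 m/s.

v ≈ 34.3 m/s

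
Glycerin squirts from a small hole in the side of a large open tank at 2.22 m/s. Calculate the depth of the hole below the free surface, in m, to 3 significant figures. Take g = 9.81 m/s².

Inverting v = √(2gh) gives h = v² / 2g.
h = 2.22²/(2·9.81) = 4.93/19.62 = 0.251 m.

0.251 m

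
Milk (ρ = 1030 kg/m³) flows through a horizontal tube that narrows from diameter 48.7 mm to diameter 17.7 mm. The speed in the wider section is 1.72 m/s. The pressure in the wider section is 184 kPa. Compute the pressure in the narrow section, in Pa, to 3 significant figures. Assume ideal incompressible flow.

98200 Pa

By continuity, v₂ = v₁·A₁/A₂ = 1.72·(18.6/2.46) = 13.0 m/s.
With no height change, Bernoulli's equation is P₁ + ½ρv₁² = P₂ + ½ρv₂².
P₂ = P₁ − ½ρ(v₂² − v₁²) = 184000 − ½·1030·(13.0² − 1.72²) = 184000 − 85800 = 98200 Pa.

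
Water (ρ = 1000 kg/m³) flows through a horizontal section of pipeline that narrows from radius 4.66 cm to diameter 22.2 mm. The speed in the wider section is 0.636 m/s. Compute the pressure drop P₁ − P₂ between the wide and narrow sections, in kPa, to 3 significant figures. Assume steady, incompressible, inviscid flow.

62.6 kPa

The volume flow rate is constant, so v₂ = (A₁/A₂)v₁ = (68.2/3.87)·0.636 = 11.2 m/s.
Bernoulli (h₁ = h₂): P₁ − P₂ = ½ρ(v₂² − v₁²).
P₁ − P₂ = ½·1000·(11.2² − 0.636²) = ½·1000·125 = 62600 Pa.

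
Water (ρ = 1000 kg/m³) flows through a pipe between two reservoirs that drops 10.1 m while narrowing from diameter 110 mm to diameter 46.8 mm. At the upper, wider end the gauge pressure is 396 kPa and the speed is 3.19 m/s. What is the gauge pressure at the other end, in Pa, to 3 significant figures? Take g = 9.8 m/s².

The volume flow rate is constant, so v₂ = (A₁/A₂)v₁ = (95.0/17.2)·3.19 = 17.6 m/s.
Applying Bernoulli between the two ends and solving for P₂: P₂ = P₁ + ½ρ(v₁² − v₂²) − ρgΔh.
P₂ = 396000 + ½·1000·(3.19² − 17.6²) − 1000·9.8·(−10.1) = 396000 + (-150000) − (-99000) = 345000 Pa.

345000 Pa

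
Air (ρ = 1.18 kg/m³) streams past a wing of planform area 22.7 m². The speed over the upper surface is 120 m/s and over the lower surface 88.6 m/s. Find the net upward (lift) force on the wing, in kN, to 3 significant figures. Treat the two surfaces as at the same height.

The faster flow above has the lower pressure; Bernoulli (same height) gives ΔP = ½ρ(v_up² − v_low²).
ΔP = ½·1.18·(120² − 88.6²) = 3860 Pa.
Lift = ΔP · A = 3860 × 22.7 = 87700 N.

F ≈ 87.7 kN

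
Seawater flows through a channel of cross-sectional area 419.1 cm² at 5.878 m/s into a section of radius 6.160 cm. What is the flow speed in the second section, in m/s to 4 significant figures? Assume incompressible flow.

20.67 m/s

By continuity, v₂ = v₁·A₁/A₂ = 5.878·(419.1/119.2) = 20.67 m/s.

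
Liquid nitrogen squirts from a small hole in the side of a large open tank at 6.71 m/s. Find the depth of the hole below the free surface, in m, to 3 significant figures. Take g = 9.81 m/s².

2.29 m

Inverting v = √(2gh) gives h = v² / 2g.
h = 6.71²/(2·9.81) = 45.0/19.62 = 2.29 m.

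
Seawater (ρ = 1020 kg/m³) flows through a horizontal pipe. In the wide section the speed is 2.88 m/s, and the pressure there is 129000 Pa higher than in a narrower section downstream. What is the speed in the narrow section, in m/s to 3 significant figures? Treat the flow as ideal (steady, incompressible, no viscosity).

Horizontal Bernoulli: P₁ + ½ρv₁² = P₂ + ½ρv₂², so v₂² = v₁² + 2(P₁ − P₂)/ρ.
v₂ = √(2.88² + 2·129000/1020) = √(8.29 + 253) = 16.2 m/s.

v₂ ≈ 16.2 m/s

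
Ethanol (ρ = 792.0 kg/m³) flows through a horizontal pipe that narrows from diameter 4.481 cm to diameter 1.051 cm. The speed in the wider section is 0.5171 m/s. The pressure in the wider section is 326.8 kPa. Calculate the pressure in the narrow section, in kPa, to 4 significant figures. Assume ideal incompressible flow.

P₂ = 291.9 kPa

The volume flow rate is constant, so v₂ = (A₁/A₂)v₁ = (15.77/0.8676)·0.5171 = 9.400 m/s.
With no height change, Bernoulli's equation is P₁ + ½ρv₁² = P₂ + ½ρv₂².
P₂ = P₁ − ½ρ(v₂² − v₁²) = 326800 − ½·792.0·(9.400² − 0.5171²) = 326800 − 34880 = 291900 Pa.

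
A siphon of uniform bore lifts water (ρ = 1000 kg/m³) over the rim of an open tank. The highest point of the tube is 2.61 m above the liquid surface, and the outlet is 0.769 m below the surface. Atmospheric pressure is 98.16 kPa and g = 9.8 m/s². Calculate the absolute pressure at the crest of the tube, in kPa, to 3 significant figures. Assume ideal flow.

P_top ≈ 65.0 kPa

From the surface to the outlet (both open to atmosphere, surface at rest): v = √(2g·h_out) = √(2·9.8·0.769) = 3.88 m/s.
The bore is uniform, so the speed at the crest is the same v. Bernoulli surface→crest: P_atm = P_top + ½ρv² + ρg·h_top.
P_top = 98160 − ½·1000·3.88² − 1000·9.8·2.61 = 65000 Pa.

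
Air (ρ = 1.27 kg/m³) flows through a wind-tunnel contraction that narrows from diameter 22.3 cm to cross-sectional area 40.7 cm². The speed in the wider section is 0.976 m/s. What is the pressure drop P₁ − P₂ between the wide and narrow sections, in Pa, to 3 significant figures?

ΔP = 55.1 Pa

Continuity gives A₁v₁ = A₂v₂, so v₂ = (391 cm²)/(40.7 cm²) × 0.976 m/s = 9.37 m/s.
With no height change, Bernoulli's equation is P₁ + ½ρv₁² = P₂ + ½ρv₂².
P₁ − P₂ = ½·1.27·(9.37² − 0.976²) = ½·1.27·86.8 = 55.1 Pa.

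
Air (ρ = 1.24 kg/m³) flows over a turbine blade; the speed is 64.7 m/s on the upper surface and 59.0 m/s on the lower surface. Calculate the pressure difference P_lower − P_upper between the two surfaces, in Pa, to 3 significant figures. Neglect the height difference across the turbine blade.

ΔP = 437 Pa

The pressure is lower where the speed is higher: ΔP = ½ρ(v_up² − v_low²).
ΔP = ½·1.24·(64.7² − 59.0²) = 437 Pa.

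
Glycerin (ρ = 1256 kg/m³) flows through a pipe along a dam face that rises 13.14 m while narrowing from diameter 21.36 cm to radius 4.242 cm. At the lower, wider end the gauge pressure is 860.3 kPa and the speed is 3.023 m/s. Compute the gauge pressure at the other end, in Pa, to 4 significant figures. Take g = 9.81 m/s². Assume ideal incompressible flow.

473500 Pa

The volume flow rate is constant, so v₂ = (A₁/A₂)v₁ = (358.3/56.53)·3.023 = 19.16 m/s.
Applying Bernoulli between the two ends and solving for P₂: P₂ = P₁ + ½ρ(v₁² − v₂²) − ρgΔh.
P₂ = 860300 + ½·1256·(3.023² − 19.16²) − 1256·9.81·(+13.14) = 860300 + (-224800) − (161900) = 473500 Pa.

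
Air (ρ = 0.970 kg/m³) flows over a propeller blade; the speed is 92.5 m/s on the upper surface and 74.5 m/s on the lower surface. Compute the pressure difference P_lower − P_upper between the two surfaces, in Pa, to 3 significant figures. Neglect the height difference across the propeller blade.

ΔP ≈ 1460 Pa

Bernoulli (same height): P_lower − P_upper = ½ρ(v_upper² − v_lower²).
ΔP = ½·0.970·(92.5² − 74.5²) = 1460 Pa.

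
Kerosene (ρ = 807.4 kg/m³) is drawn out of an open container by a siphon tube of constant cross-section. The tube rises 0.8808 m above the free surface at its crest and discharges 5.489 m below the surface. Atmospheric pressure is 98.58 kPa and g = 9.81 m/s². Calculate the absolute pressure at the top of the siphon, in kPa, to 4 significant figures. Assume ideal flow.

The outlet speed comes from Torricelli: v = √(2g·5.489) = 10.38 m/s.
With constant cross-section the crest speed equals v; applying Bernoulli from the surface up to the crest, P_top = P_atm − ½ρv² − ρg·h_top.
P_top = 98580 − ½·807.4·10.38² − 807.4·9.81·0.8808 = 48130 Pa.

P_top = 48.13 kPa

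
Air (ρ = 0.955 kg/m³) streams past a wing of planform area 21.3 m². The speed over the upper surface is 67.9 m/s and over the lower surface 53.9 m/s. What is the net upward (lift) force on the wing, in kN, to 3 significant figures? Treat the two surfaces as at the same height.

F = 17.3 kN

The faster flow above has the lower pressure; Bernoulli (same height) gives ΔP = ½ρ(v_up² − v_low²).
ΔP = ½·0.955·(67.9² − 53.9²) = 814 Pa.
Lift = ΔP · A = 814 × 21.3 = 17300 N.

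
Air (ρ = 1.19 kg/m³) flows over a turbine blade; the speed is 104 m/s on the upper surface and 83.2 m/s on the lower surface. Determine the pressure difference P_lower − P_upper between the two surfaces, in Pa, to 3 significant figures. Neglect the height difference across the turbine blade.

The pressure is lower where the speed is higher: ΔP = ½ρ(v_up² − v_low²).
ΔP = ½·1.19·(104² − 83.2²) = 2320 Pa.

ΔP ≈ 2320 Pa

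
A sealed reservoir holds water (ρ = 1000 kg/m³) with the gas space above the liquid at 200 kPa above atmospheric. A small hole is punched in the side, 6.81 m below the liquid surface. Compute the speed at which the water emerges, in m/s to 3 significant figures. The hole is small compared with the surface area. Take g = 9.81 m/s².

Take point 1 at the surface (v₁ ≈ 0) and point 2 at the hole (at atmospheric pressure). Bernoulli: P₁ + ρg h = P_atm + ½ρv₂².
With P₁ − P_atm = 200000 Pa, v₂ = √(2gh + 2ΔP/ρ) = √(2·9.81·6.81 + 2·200000/1000) = 23.1 m/s.

23.1 m/s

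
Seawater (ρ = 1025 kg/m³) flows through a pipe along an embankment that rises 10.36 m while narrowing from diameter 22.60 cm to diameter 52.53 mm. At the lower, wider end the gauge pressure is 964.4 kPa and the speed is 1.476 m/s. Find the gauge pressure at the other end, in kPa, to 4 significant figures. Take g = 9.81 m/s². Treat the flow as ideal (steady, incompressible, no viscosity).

Continuity gives A₁v₁ = A₂v₂, so v₂ = (401.1 cm²)/(21.67 cm²) × 1.476 m/s = 27.32 m/s.
Bernoulli: P₁ + ½ρv₁² + ρg h₁ = P₂ + ½ρv₂² + ρg h₂, so P₂ = P₁ + ½ρ(v₁² − v₂²) − ρg(h₂ − h₁).
P₂ = 964400 + ½·1025·(1.476² − 27.32²) − 1025·9.81·(+10.36) = 964400 + (-381400) − (104200) = 478800 Pa.

P₂ ≈ 478.8 kPa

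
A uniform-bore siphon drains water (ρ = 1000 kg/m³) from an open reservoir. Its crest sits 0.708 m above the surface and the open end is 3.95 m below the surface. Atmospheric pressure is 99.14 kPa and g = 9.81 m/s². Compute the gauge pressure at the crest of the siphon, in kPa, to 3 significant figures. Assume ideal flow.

The outlet speed comes from Torricelli: v = √(2g·3.95) = 8.80 m/s.
The bore is uniform, so the speed at the crest is the same v. Bernoulli surface→crest: P_atm = P_top + ½ρv² + ρg·h_top.
P_top = 99140 − ½·1000·8.80² − 1000·9.81·0.708 = 53400 Pa. So P_gauge = P_top − P_atm = -45700 Pa.

P_gauge ≈ -45.7 kPa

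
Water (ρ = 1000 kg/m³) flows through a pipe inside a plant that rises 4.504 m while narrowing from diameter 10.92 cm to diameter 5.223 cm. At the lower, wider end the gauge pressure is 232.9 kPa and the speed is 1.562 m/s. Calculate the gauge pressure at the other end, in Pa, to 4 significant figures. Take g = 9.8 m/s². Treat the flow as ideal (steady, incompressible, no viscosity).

P₂ = 166700 Pa

Continuity gives A₁v₁ = A₂v₂, so v₂ = (93.66 cm²)/(21.43 cm²) × 1.562 m/s = 6.828 m/s.
Bernoulli: P₁ + ½ρv₁² + ρg h₁ = P₂ + ½ρv₂² + ρg h₂, so P₂ = P₁ + ½ρ(v₁² − v₂²) − ρg(h₂ − h₁).
P₂ = 232900 + ½·1000·(1.562² − 6.828²) − 1000·9.8·(+4.504) = 232900 + (-22090) − (44140) = 166700 Pa.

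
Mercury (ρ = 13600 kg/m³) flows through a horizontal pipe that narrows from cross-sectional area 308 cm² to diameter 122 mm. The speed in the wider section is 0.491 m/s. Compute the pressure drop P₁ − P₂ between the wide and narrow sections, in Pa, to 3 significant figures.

Continuity gives A₁v₁ = A₂v₂, so v₂ = (308 cm²)/(117 cm²) × 0.491 m/s = 1.29 m/s.
With no height change, Bernoulli's equation is P₁ + ½ρv₁² = P₂ + ½ρv₂².
P₁ − P₂ = ½·13600·(1.29² − 0.491²) = ½·13600·1.43 = 9740 Pa.

ΔP = 9740 Pa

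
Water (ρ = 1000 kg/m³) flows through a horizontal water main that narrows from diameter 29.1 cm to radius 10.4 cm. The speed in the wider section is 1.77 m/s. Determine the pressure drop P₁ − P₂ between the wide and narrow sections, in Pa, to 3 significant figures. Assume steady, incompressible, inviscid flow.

ΔP ≈ 4430 Pa

The volume flow rate is constant, so v₂ = (A₁/A₂)v₁ = (665/340)·1.77 = 3.46 m/s.
With no height change, Bernoulli's equation is P₁ + ½ρv₁² = P₂ + ½ρv₂².
P₁ − P₂ = ½·1000·(3.46² − 1.77²) = ½·1000·8.87 = 4430 Pa.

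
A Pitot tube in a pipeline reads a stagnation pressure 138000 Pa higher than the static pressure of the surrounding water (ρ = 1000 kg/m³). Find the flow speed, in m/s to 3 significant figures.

16.6 m/s

Bernoulli between the free stream and the stagnation point: ½ρv² = P_stag − P_static.
v = √(2ΔP/ρ) = √(2·138000/1000) = 16.6 m/s.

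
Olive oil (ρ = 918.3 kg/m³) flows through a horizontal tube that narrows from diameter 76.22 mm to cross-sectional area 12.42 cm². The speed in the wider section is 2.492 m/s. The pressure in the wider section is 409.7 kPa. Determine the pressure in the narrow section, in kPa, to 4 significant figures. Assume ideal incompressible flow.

P₂ ≈ 374.1 kPa

Mass conservation (A₁v₁ = A₂v₂) gives v₂ = 2.492 × 45.63/12.42 = 9.155 m/s.
With no height change, Bernoulli's equation is P₁ + ½ρv₁² = P₂ + ½ρv₂².
P₂ = P₁ − ½ρ(v₂² − v₁²) = 409700 − ½·918.3·(9.155² − 2.492²) = 409700 − 35630 = 374100 Pa.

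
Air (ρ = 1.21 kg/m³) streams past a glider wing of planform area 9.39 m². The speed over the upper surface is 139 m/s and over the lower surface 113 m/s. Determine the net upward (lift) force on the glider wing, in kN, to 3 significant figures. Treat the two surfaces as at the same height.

F ≈ 37.2 kN

From P + ½ρv² = const at equal height, P_low − P_up = ½ρ(v_up² − v_low²).
ΔP = ½·1.21·(139² − 113²) = 3960 Pa.
Lift = ΔP · A = 3960 × 9.39 = 37200 N.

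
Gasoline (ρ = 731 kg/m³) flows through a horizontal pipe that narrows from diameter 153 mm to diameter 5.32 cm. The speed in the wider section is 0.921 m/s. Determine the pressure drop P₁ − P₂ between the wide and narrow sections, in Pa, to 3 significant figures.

ΔP ≈ 20900 Pa

Mass conservation (A₁v₁ = A₂v₂) gives v₂ = 0.921 × 184/22.2 = 7.62 m/s.
Bernoulli (h₁ = h₂): P₁ − P₂ = ½ρ(v₂² − v₁²).
P₁ − P₂ = ½·731·(7.62² − 0.921²) = ½·731·57.2 = 20900 Pa.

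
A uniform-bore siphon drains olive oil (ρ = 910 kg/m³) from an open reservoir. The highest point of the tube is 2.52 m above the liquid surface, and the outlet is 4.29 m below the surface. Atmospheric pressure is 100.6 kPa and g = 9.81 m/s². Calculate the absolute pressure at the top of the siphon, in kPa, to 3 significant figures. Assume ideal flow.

39.8 kPa

From the surface to the outlet (both open to atmosphere, surface at rest): v = √(2g·h_out) = √(2·9.81·4.29) = 9.17 m/s.
With constant cross-section the crest speed equals v; applying Bernoulli from the surface up to the crest, P_top = P_atm − ½ρv² − ρg·h_top.
P_top = 100600 − ½·910·9.17² − 910·9.81·2.52 = 39800 Pa.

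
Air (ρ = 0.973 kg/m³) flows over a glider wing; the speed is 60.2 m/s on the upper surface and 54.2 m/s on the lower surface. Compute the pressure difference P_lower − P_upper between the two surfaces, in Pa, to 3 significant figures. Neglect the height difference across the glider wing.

ΔP ≈ 334 Pa

The pressure is lower where the speed is higher: ΔP = ½ρ(v_up² − v_low²).
ΔP = ½·0.973·(60.2² − 54.2²) = 334 Pa.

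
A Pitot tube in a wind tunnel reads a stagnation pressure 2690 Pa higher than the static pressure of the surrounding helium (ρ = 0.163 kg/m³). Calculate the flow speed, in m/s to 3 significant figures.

At the stagnation point the flow is brought to rest, so Bernoulli gives P_stag − P_static = ½ρv².
v = √(2ΔP/ρ) = √(2·2690/0.163) = 182 m/s.

v = 182 m/s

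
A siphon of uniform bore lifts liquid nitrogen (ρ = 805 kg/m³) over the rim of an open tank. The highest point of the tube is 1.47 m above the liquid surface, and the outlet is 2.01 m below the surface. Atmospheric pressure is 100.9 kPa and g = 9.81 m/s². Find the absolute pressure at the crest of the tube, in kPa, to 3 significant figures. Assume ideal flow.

73.4 kPa

Bernoulli surface→outlet gives ½v² = g·h_out, so v = √(2·9.81·2.01) = 6.28 m/s.
Continuity keeps v the same throughout the tube; from surface to crest, P_atm + 0 = P_top + ½ρv² + ρg·h_top.
P_top = 100900 − ½·805·6.28² − 805·9.81·1.47 = 73400 Pa.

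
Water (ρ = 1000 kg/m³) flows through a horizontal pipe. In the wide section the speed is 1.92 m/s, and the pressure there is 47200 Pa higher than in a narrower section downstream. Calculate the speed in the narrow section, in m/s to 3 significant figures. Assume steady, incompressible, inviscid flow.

v₂ ≈ 9.90 m/s

Horizontal Bernoulli: P₁ + ½ρv₁² = P₂ + ½ρv₂², so v₂² = v₁² + 2(P₁ − P₂)/ρ.
v₂ = √(1.92² + 2·47200/1000) = √(3.69 + 94.4) = 9.90 m/s.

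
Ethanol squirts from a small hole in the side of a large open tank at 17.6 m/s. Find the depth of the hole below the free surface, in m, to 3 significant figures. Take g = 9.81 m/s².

Inverting v = √(2gh) gives h = v² / 2g.
h = 17.6²/(2·9.81) = 310/19.62 = 15.8 m.

15.8 m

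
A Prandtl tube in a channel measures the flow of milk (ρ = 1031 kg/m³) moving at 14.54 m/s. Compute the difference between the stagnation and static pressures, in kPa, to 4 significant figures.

The dynamic pressure equals the rise in static pressure at the stagnation point: ΔP = ½ρv².
ΔP = ½·1031·14.54² = 109000 Pa.

109.0 kPa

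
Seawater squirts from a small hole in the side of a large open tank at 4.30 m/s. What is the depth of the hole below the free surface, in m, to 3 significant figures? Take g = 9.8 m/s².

0.943 m

Torricelli: v = √(2gh), so h = v²/(2g).
h = 4.30²/(2·9.8) = 18.5/19.60 = 0.943 m.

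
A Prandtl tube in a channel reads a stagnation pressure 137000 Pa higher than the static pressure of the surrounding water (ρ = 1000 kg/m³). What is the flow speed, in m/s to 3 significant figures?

Bernoulli between the free stream and the stagnation point: ½ρv² = P_stag − P_static.
v = √(2ΔP/ρ) = √(2·137000/1000) = 16.6 m/s.

v ≈ 16.6 m/s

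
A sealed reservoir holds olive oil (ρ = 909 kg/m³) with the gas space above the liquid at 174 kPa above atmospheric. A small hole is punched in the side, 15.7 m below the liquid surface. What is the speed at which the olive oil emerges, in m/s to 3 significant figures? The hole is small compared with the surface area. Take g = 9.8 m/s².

v ≈ 26.3 m/s

Take point 1 at the surface (v₁ ≈ 0) and point 2 at the hole (at atmospheric pressure). Bernoulli: P₁ + ρg h = P_atm + ½ρv₂².
With P₁ − P_atm = 174000 Pa, v₂ = √(2gh + 2ΔP/ρ) = √(2·9.8·15.7 + 2·174000/909) = 26.3 m/s.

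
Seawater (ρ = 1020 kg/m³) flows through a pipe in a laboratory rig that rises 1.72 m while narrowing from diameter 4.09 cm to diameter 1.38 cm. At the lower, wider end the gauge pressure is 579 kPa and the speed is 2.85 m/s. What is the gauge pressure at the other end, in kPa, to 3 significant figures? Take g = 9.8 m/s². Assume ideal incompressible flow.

P₂ ≈ 246 kPa

Continuity gives A₁v₁ = A₂v₂, so v₂ = (13.1 cm²)/(1.50 cm²) × 2.85 m/s = 25.0 m/s.
Applying Bernoulli between the two ends and solving for P₂: P₂ = P₁ + ½ρ(v₁² − v₂²) − ρgΔh.
P₂ = 579000 + ½·1020·(2.85² − 25.0²) − 1020·9.8·(+1.72) = 579000 + (-315000) − (17200) = 246000 Pa.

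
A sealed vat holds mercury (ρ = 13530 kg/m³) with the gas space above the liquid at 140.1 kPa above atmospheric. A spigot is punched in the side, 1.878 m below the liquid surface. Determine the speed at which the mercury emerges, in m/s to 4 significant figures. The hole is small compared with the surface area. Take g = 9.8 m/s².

Take point 1 at the surface (v₁ ≈ 0) and point 2 at the hole (at atmospheric pressure). Bernoulli: P₁ + ρg h = P_atm + ½ρv₂².
With P₁ − P_atm = 140100 Pa, v₂ = √(2gh + 2ΔP/ρ) = √(2·9.8·1.878 + 2·140100/13530) = 7.584 m/s.

7.584 m/s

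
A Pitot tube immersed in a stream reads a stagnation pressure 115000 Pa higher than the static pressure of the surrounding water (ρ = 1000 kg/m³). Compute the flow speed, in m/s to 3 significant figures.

v ≈ 15.2 m/s

Bernoulli between the free stream and the stagnation point: ½ρv² = P_stag − P_static.
v = √(2ΔP/ρ) = √(2·115000/1000) = 15.2 m/s.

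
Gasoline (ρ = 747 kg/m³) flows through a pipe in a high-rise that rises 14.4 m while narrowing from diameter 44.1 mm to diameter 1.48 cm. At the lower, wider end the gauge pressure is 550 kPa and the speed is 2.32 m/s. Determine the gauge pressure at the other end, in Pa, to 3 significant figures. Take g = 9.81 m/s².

Continuity gives A₁v₁ = A₂v₂, so v₂ = (15.3 cm²)/(1.72 cm²) × 2.32 m/s = 20.6 m/s.
Energy conservation along the streamline gives P₂ = P₁ − ½ρ(v₂² − v₁²) − ρg(h₂ − h₁).
P₂ = 550000 + ½·747·(2.32² − 20.6²) − 747·9.81·(+14.4) = 550000 + (-156000) − (106000) = 288000 Pa.

P₂ = 288000 Pa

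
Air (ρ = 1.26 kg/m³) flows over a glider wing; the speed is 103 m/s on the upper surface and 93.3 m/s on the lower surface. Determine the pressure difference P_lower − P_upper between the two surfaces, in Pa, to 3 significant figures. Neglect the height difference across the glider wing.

With negligible Δh, P + ½ρv² is constant, so P_low − P_up = ½ρ(v_up² − v_low²).
ΔP = ½·1.26·(103² − 93.3²) = 1200 Pa.

ΔP ≈ 1200 Pa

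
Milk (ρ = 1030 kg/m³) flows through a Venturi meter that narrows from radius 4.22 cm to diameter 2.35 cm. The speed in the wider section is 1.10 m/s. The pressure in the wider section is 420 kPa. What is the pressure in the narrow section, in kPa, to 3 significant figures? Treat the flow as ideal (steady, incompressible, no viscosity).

Continuity gives A₁v₁ = A₂v₂, so v₂ = (55.9 cm²)/(4.34 cm²) × 1.10 m/s = 14.2 m/s.
With no height change, Bernoulli's equation is P₁ + ½ρv₁² = P₂ + ½ρv₂².
P₂ = P₁ − ½ρ(v₂² − v₁²) = 420000 − ½·1030·(14.2² − 1.10²) = 420000 − 103000 = 317000 Pa.

P₂ ≈ 317 kPa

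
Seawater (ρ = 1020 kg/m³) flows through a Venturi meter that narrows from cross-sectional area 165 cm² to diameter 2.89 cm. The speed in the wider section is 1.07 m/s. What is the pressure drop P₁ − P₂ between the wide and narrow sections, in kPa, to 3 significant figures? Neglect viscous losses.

Continuity gives A₁v₁ = A₂v₂, so v₂ = (165 cm²)/(6.56 cm²) × 1.07 m/s = 26.9 m/s.
The pipe is horizontal, so Bernoulli reduces to P₁ + ½ρv₁² = P₂ + ½ρv₂².
P₁ − P₂ = ½·1020·(26.9² − 1.07²) = ½·1020·723 = 369000 Pa.

ΔP = 369 kPa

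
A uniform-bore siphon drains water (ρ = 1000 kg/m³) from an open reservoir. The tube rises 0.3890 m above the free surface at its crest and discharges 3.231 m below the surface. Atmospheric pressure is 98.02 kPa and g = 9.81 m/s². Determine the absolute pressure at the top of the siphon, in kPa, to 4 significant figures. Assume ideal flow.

P_top ≈ 62.51 kPa

Bernoulli surface→outlet gives ½v² = g·h_out, so v = √(2·9.81·3.231) = 7.962 m/s.
Continuity keeps v the same throughout the tube; from surface to crest, P_atm + 0 = P_top + ½ρv² + ρg·h_top.
P_top = 98020 − ½·1000·7.962² − 1000·9.81·0.3890 = 62510 Pa.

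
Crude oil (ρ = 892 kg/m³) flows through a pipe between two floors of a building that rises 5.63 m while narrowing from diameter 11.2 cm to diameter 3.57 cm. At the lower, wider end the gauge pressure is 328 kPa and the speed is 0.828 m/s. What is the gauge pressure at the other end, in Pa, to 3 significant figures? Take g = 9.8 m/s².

P₂ ≈ 249000 Pa

The volume flow rate is constant, so v₂ = (A₁/A₂)v₁ = (98.5/10.0)·0.828 = 8.15 m/s.
Applying Bernoulli between the two ends and solving for P₂: P₂ = P₁ + ½ρ(v₁² − v₂²) − ρgΔh.
P₂ = 328000 + ½·892·(0.828² − 8.15²) − 892·9.8·(+5.63) = 328000 + (-29300) − (49200) = 249000 Pa.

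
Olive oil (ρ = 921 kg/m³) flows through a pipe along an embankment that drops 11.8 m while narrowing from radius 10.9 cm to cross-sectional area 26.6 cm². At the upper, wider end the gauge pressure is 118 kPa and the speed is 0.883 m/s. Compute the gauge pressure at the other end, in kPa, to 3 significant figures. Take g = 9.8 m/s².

Mass conservation (A₁v₁ = A₂v₂) gives v₂ = 0.883 × 373/26.6 = 12.4 m/s.
Bernoulli: P₁ + ½ρv₁² + ρg h₁ = P₂ + ½ρv₂² + ρg h₂, so P₂ = P₁ + ½ρ(v₁² − v₂²) − ρg(h₂ − h₁).
P₂ = 118000 + ½·921·(0.883² − 12.4²) − 921·9.8·(−11.8) = 118000 + (-70300) − (-107000) = 154000 Pa.

P₂ = 154 kPa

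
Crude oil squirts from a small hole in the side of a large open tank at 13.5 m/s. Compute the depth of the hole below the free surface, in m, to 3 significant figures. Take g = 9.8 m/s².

For a small hole in a large open tank, ½v² = gh, giving h = v²/(2g).
h = 13.5²/(2·9.8) = 182/19.60 = 9.30 m.

h ≈ 9.30 m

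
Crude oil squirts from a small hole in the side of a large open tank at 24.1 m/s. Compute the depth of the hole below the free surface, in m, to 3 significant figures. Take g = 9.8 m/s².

Inverting v = √(2gh) gives h = v² / 2g.
h = 24.1²/(2·9.8) = 581/19.60 = 29.6 m.

h ≈ 29.6 m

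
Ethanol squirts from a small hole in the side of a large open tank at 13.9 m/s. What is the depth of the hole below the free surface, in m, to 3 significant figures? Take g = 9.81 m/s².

9.85 m

Inverting v = √(2gh) gives h = v² / 2g.
h = 13.9²/(2·9.81) = 193/19.62 = 9.85 m.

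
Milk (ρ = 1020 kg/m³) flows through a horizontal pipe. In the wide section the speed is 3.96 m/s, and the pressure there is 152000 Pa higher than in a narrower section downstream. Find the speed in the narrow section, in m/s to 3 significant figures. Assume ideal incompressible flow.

Horizontal Bernoulli: P₁ + ½ρv₁² = P₂ + ½ρv₂², so v₂² = v₁² + 2(P₁ − P₂)/ρ.
v₂ = √(3.96² + 2·152000/1020) = √(15.7 + 298) = 17.7 m/s.

v₂ ≈ 17.7 m/s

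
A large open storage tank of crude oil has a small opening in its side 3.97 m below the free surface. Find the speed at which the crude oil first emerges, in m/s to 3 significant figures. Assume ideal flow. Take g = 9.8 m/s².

8.82 m/s

Torricelli's result v = √(2gh) gives v = √(2·9.8·3.97) = 8.82 m/s.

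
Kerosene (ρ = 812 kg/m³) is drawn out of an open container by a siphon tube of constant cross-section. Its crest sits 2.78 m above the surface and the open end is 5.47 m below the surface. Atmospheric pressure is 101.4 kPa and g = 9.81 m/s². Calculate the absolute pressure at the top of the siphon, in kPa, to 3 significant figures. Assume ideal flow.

35.7 kPa

Bernoulli surface→outlet gives ½v² = g·h_out, so v = √(2·9.81·5.47) = 10.4 m/s.
Continuity keeps v the same throughout the tube; from surface to crest, P_atm + 0 = P_top + ½ρv² + ρg·h_top.
P_top = 101400 − ½·812·10.4² − 812·9.81·2.78 = 35700 Pa.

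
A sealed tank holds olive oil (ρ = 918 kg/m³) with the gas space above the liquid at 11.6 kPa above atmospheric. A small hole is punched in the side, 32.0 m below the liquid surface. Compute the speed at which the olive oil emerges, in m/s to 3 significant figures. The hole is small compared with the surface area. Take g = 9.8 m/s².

Take point 1 at the surface (v₁ ≈ 0) and point 2 at the hole (at atmospheric pressure). Bernoulli: P₁ + ρg h = P_atm + ½ρv₂².
With P₁ − P_atm = 11600 Pa, v₂ = √(2gh + 2ΔP/ρ) = √(2·9.8·32.0 + 2·11600/918) = 25.5 m/s.

v = 25.5 m/s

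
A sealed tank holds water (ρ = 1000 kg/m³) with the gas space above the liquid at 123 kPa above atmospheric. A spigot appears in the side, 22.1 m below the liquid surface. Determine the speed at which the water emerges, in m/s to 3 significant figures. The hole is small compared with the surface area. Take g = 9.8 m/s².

26.1 m/s

Take point 1 at the surface (v₁ ≈ 0) and point 2 at the hole (at atmospheric pressure). Bernoulli: P₁ + ρg h = P_atm + ½ρv₂².
With P₁ − P_atm = 123000 Pa, v₂ = √(2gh + 2ΔP/ρ) = √(2·9.8·22.1 + 2·123000/1000) = 26.1 m/s.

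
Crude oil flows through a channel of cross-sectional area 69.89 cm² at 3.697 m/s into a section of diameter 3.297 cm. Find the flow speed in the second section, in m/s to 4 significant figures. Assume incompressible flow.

v₂ ≈ 30.26 m/s

By continuity, v₂ = v₁·A₁/A₂ = 3.697·(69.89/8.537) = 30.26 m/s.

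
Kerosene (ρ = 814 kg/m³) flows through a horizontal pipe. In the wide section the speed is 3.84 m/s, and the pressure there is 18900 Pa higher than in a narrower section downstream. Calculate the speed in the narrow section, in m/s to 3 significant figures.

7.82 m/s

Horizontal Bernoulli: P₁ + ½ρv₁² = P₂ + ½ρv₂², so v₂² = v₁² + 2(P₁ − P₂)/ρ.
v₂ = √(3.84² + 2·18900/814) = √(14.7 + 46.4) = 7.82 m/s.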